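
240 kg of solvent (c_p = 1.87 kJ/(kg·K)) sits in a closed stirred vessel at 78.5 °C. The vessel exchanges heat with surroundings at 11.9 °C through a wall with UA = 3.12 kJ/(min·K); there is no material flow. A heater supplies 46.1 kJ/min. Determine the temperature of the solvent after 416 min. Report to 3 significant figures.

29.6 °C

M c_p dT/dt = −UA(T − T_amb) + Q̇.
dT/dt = (T_ss − T)/τ with T_ss = T_amb + Q̇/UA = 11.9 + 46.1/3.12 = 26.676 °C, τ = M c_p/UA = 240·1.87/3.12 = 143.85 min.
Integrating: T(t) = T_ss + (T₀ − T_ss) e^(−t/τ).
T(416) = 26.676 + (51.824)·0.055466 = 29.550 °C.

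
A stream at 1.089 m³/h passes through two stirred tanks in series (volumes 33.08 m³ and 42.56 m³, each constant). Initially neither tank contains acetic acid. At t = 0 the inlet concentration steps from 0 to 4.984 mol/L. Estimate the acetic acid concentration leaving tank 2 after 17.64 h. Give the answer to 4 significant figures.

0.4667 mol/L

Each tank obeys Vᵢ dCᵢ/dt = Q(Cᵢ₋₁ − Cᵢ), so τᵢ = Vᵢ/Q.
τ₁ = 33.08/1.089 = 30.3765 h; τ₂ = 42.56/1.089 = 39.0817 h.
Solving the cascade with C₁(0)=C₂(0)=0 gives C₂(t) = C_in[1 − (τ₁ e^(−t/τ₁) − τ₂ e^(−t/τ₂))/(τ₁ − τ₂)].
At t = 17.64: e^(−t/τ₁) = 0.559500, e^(−t/τ₂) = 0.636760.
C₂ = 4.984·[1 − (30.3765·0.559500 − 39.0817·0.636760)/(-8.70523)] = 4.984·0.0936423 = 0.466713 mol/L.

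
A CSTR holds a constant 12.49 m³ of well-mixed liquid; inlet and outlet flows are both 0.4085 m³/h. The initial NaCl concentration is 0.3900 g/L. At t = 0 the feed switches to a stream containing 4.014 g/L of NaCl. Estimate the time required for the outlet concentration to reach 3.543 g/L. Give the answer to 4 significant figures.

62.39 h

Species balance: V dC/dt = Q(C_in − C) ⇒ τ = V/Q = 30.5753 h.
C(t) = C_in + (C₀ − C_in) e^(−t/τ). Set C = 3.543 and solve for t:
e^(−t/τ) = (C − C_in)/(C₀ − C_in) = (3.543 − 4.014)/(0.3900 − 4.014) = 0.129967
t = −τ ln(…) = 30.5753 × 2.04048 = 62.3881 h.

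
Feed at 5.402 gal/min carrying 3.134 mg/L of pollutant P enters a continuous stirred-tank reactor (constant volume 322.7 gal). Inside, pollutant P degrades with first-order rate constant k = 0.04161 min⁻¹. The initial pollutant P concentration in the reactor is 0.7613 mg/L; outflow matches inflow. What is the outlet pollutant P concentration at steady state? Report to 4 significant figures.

0.8991 mg/L

V dC/dt = Q(C_in − C) − k V C.
Steady state (dC/dt = 0): C_ss = Q C_in/(Q + kV) = C_in/(1 + kV/Q).
C_ss = 5.402·3.134/(5.402 + 0.04161·322.7) = 16.9299/18.8295 = 0.899112 mg/L.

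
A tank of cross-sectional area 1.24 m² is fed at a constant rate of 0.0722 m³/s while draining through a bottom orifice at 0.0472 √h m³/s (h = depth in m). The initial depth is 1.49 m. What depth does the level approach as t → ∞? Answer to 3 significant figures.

2.34 m

Accumulation of liquid (constant cross-section A): A dh/dt = Q_in − 0.0472 √h. At steady state dh/dt = 0:
Q_in = 0.0472 √h_ss ⇒ √h_ss = 0.0722/0.0472 = 1.5297.
h_ss = 1.5297² = 2.3399 m. (Since h₀ = 1.49 m < h_ss, the level will rise toward this value.)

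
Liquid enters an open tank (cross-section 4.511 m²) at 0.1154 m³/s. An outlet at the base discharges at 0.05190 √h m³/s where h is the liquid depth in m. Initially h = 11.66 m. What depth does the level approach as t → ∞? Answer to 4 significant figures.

Level balance: A dh/dt = 0.1154 − 0.05190 √h. Setting dh/dt = 0:
Q_in = 0.05190 √h_ss ⇒ √h_ss = 0.1154/0.05190 = 2.22351.
h_ss = 2.22351² = 4.94398 m. (Since h₀ = 11.66 m > h_ss, the level will fall toward this value.)

4.944 m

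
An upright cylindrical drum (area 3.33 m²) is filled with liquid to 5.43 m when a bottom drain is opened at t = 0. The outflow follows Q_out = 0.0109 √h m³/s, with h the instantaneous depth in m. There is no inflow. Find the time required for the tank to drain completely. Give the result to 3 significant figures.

Mass balance (ρ constant): A dh/dt = −0.0109 √h.
Separate and integrate: 2(√h − √h₀) = −(0.0109/A) t.
Set h = 0: 2√h₀ = (0.0109/A) t_empty ⇒ t_empty = 2A√h₀/0.0109.
t_empty = 2·3.33·√5.43/0.0109 = 6.6600·2.3302/0.0109 = 1423.8 s.

1420 s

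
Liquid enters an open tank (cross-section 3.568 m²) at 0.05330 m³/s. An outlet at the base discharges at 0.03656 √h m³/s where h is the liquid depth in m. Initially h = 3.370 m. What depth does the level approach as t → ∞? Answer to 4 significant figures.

2.125 m

A dh/dt = Q_in − 0.03656 √h. Steady state requires inflow = outflow:
Q_in = 0.03656 √h_ss ⇒ √h_ss = 0.05330/0.03656 = 1.45788.
h_ss = 1.45788² = 2.12541 m. (Since h₀ = 3.370 m > h_ss, the level will fall toward this value.)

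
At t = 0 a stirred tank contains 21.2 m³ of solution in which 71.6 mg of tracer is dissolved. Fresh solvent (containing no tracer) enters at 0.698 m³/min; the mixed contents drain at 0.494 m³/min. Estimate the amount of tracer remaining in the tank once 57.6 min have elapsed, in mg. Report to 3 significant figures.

24.6 mg

Total volume: dV/dt = Q_in − Q_out = 0.20400 m³/min, so V(t) = 21.2 + 0.20400 t and V(57.6) = 32.950 m³.
Species balance (pure solvent in): dm/dt = −Q_out · m/V(t).
Separate: dm/m = −Q_out dt/V(t) ⇒ ln(m/m₀) = −(Q_out/(Q_in−Q_out)) ln(V/V₀).
m = m₀ (V₀/V)^(Q_out/(Q_in−Q_out)) = 71.6 × (21.2/32.950)^(2.4216) = 24.611 mg.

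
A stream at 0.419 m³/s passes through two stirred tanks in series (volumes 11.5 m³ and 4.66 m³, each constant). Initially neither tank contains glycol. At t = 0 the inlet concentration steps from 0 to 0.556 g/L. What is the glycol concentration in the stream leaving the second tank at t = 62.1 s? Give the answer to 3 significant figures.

Species balance on tank i: dCᵢ/dt = (Cᵢ₋₁ − Cᵢ)/τᵢ with τᵢ = Vᵢ/Q.
τ₁ = 11.5/0.419 = 27.446 s; τ₂ = 4.66/0.419 = 11.122 s.
Solving the cascade with C₁(0)=C₂(0)=0 gives C₂(t) = C_in[1 − (τ₁ e^(−t/τ₁) − τ₂ e^(−t/τ₂))/(τ₁ − τ₂)].
At t = 62.1: e^(−t/τ₁) = 0.10408, e^(−t/τ₂) = 0.0037587.
C₂ = 0.556·[1 − (27.446·0.10408 − 11.122·0.0037587)/(16.325)] = 0.556·0.82757 = 0.46013 g/L.

0.460 g/L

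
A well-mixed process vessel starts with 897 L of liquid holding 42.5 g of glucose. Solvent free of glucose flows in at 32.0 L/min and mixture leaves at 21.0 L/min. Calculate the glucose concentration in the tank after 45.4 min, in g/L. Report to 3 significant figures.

0.0131 g/L

Let m(t) be the amount of glucose. Volume: V(t) = V₀ + (Q_in − Q_out) t = 897 + 11.000 t; V(45.4) = 1396.4 L.
No glucose enters, so dm/dt = −Q_out · (m/V).
dm/m = −Q_out dt/(V₀ + 11.000 t); integrating gives ln(m/m₀) = −(Q_out/(Q_in−Q_out)) ln(V/V₀).
m = m₀ (V₀/V)^(Q_out/(Q_in−Q_out)) = 42.5 × (897/1396.4)^(1.9091) = 18.257 g.
C = m/V = 18.257/1396.4 = 0.013074 g/L.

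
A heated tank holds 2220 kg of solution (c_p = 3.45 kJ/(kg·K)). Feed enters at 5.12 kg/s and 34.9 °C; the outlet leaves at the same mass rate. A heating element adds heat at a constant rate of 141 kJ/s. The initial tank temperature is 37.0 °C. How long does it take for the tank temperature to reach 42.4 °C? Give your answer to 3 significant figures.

Unsteady energy balance on the tank contents: M c_p dT/dt = ṁ c_p (T_in − T) + 141.
τ = M/ṁ = 433.59 s; T_ss = T_in + Q̇/(ṁ c_p) = 42.882 °C.
T(t) = T_ss + (T₀ − T_ss) e^(−t/τ). Set T = 42.4:
e^(−t/τ) = (42.4 − 42.882)/(37.0 − 42.882) = 0.081998
t = −433.59 · ln(0.081998) = 1084.4 s.

1080 s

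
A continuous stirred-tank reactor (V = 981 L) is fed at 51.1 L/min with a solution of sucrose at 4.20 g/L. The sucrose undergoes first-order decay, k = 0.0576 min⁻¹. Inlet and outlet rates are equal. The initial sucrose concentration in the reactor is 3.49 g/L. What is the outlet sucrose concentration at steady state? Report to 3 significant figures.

1.99 g/L

V dC/dt = Q(C_in − C) − k V C.
At steady state: 0 = Q C_in − (Q + kV) C_ss, so C_ss = Q C_in/(Q + kV).
C_ss = 51.1·4.20/(51.1 + 0.0576·981) = 214.62/107.61 = 1.9945 g/L.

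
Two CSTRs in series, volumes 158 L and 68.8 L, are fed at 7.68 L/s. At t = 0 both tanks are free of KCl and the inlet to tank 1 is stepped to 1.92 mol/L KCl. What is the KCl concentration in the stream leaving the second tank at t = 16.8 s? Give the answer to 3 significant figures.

Time constants: τᵢ = Vᵢ/Q for each well-mixed tank.
τ₁ = 158/7.68 = 20.573 s; τ₂ = 68.8/7.68 = 8.9583 s.
Tank 1: C₁ = C_in(1 − e^(−t/τ₁)). Tank 2 (τ₁ ≠ τ₂): C₂ = C_in[1 − (τ₁ e^(−t/τ₁) − τ₂ e^(−t/τ₂))/(τ₁ − τ₂)].
At t = 16.8: e^(−t/τ₁) = 0.44193, e^(−t/τ₂) = 0.15330.
C₂ = 1.92·[1 − (20.573·0.44193 − 8.9583·0.15330)/(11.615)] = 1.92·0.33545 = 0.64407 mol/L.

0.644 mol/L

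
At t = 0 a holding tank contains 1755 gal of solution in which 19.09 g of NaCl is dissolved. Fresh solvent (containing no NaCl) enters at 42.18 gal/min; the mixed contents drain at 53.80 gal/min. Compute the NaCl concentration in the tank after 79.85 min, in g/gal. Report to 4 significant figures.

Let m(t) be the amount of NaCl. Volume: V(t) = V₀ + (Q_in − Q_out) t = 1755 − 11.6200 t; V(79.85) = 827.143 gal.
No NaCl enters, so dm/dt = −Q_out · (m/V).
Separate: dm/m = −Q_out dt/V(t) ⇒ ln(m/m₀) = −(Q_out/(Q_in−Q_out)) ln(V/V₀).
m = m₀ (V₀/V)^(Q_out/(Q_in−Q_out)) = 19.09 × (1755/827.143)^(-4.62995) = 0.586432 g.
C = m/V = 0.586432/827.143 = 0.000708985 g/gal.

0.0007090 g/gal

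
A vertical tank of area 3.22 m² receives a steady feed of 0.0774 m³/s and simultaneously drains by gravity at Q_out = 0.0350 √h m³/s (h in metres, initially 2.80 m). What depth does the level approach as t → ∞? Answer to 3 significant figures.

Level balance: A dh/dt = 0.0774 − 0.0350 √h. Setting dh/dt = 0:
Q_in = 0.0350 √h_ss ⇒ √h_ss = 0.0774/0.0350 = 2.2114.
h_ss = 2.2114² = 4.8904 m. (Since h₀ = 2.80 m < h_ss, the level will rise toward this value.)

4.89 m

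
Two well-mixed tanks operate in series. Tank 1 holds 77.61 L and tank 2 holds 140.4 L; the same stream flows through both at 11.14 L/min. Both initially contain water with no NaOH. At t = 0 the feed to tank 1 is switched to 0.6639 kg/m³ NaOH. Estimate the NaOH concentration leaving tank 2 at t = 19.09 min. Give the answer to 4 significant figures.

0.3905 kg/m³

Species balance on tank i: dCᵢ/dt = (Cᵢ₋₁ − Cᵢ)/τᵢ with τᵢ = Vᵢ/Q.
τ₁ = 77.61/11.14 = 6.96679 min; τ₂ = 140.4/11.14 = 12.6032 min.
Solving the cascade with C₁(0)=C₂(0)=0 gives C₂(t) = C_in[1 − (τ₁ e^(−t/τ₁) − τ₂ e^(−t/τ₂))/(τ₁ − τ₂)].
At t = 19.09: e^(−t/τ₁) = 0.0645610, e^(−t/τ₂) = 0.219876.
C₂ = 0.6639·[1 − (6.96679·0.0645610 − 12.6032·0.219876)/(-5.63645)] = 0.6639·0.588151 = 0.390473 kg/m³.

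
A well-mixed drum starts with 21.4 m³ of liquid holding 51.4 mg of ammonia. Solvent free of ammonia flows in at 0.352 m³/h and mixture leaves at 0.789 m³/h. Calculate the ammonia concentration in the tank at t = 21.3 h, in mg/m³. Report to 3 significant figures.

1.52 mg/m³

Let m(t) be the amount of ammonia. Volume: V(t) = V₀ + (Q_in − Q_out) t = 21.4 − 0.43700 t; V(21.3) = 12.092 m³.
No ammonia enters, so dm/dt = −Q_out · (m/V).
Separate: dm/m = −Q_out dt/V(t) ⇒ ln(m/m₀) = −(Q_out/(Q_in−Q_out)) ln(V/V₀).
m = m₀ (V₀/V)^(Q_out/(Q_in−Q_out)) = 51.4 × (21.4/12.092)^(-1.8055) = 18.338 mg.
C = m/V = 18.338/12.092 = 1.5165 mg/m³.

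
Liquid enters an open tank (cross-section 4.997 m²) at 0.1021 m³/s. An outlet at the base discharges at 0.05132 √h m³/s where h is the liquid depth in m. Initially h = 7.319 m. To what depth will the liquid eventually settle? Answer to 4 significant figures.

Level balance: A dh/dt = 0.1021 − 0.05132 √h. Setting dh/dt = 0:
Q_in = 0.05132 √h_ss ⇒ √h_ss = 0.1021/0.05132 = 1.98948.
h_ss = 1.98948² = 3.95802 m. (Since h₀ = 7.319 m > h_ss, the level will fall toward this value.)

3.958 m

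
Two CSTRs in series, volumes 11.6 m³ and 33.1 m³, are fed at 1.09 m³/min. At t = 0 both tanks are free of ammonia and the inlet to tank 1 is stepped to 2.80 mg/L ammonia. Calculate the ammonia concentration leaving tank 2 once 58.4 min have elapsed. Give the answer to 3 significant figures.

2.18 mg/L

Species balance on tank i: dCᵢ/dt = (Cᵢ₋₁ − Cᵢ)/τᵢ with τᵢ = Vᵢ/Q.
τ₁ = 11.6/1.09 = 10.642 min; τ₂ = 33.1/1.09 = 30.367 min.
Solving the cascade with C₁(0)=C₂(0)=0 gives C₂(t) = C_in[1 − (τ₁ e^(−t/τ₁) − τ₂ e^(−t/τ₂))/(τ₁ − τ₂)].
At t = 58.4: e^(−t/τ₁) = 0.0041378, e^(−t/τ₂) = 0.14615.
C₂ = 2.80·[1 − (10.642·0.0041378 − 30.367·0.14615)/(-19.725)] = 2.80·0.77723 = 2.1763 mg/L.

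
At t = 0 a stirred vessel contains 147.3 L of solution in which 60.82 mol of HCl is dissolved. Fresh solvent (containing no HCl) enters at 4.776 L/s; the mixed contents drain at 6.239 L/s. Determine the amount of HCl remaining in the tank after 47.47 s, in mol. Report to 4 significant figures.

4.009 mol

Let m(t) be the amount of HCl. Volume: V(t) = V₀ + (Q_in − Q_out) t = 147.3 − 1.46300 t; V(47.47) = 77.8514 L.
No HCl enters, so dm/dt = −Q_out · (m/V).
dm/m = −Q_out dt/(V₀ − 1.46300 t); integrating gives ln(m/m₀) = −(Q_out/(Q_in−Q_out)) ln(V/V₀).
m = m₀ (V₀/V)^(Q_out/(Q_in−Q_out)) = 60.82 × (147.3/77.8514)^(-4.26452) = 4.00908 mol.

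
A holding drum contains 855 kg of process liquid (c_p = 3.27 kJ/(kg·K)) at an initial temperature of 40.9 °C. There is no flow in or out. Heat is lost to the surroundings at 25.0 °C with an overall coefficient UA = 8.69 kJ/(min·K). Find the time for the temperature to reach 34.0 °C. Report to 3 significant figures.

183 min

Energy balance: M c_p dT/dt = −UA(T − T_amb).
τ = M c_p/UA = 321.73 min; T_ss = T_amb = 25.000 °C.
T(t) = T_ss + (T₀ − T_ss)e^(−t/τ); set T = 34.0:
t = −τ ln[(T − T_ss)/(T₀ − T_ss)] = −321.73 · ln(0.56604) = 183.10 min.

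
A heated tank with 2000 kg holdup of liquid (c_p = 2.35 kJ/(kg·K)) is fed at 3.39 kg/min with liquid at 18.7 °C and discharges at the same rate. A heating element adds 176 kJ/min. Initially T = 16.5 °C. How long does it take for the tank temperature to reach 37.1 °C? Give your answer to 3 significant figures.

First-law balance (no shaft work): M c_p dT/dt = ṁ c_p (T_in − T) + 176.
τ = M/ṁ = 589.97 min; T_ss = T_in + Q̇/(ṁ c_p) = 40.793 °C.
T(t) = T_ss + (T₀ − T_ss) e^(−t/τ). Set T = 37.1:
e^(−t/τ) = (37.1 − 40.793)/(16.5 − 40.793) = 0.15200
t = −589.97 · ln(0.15200) = 1111.4 min.

1110 min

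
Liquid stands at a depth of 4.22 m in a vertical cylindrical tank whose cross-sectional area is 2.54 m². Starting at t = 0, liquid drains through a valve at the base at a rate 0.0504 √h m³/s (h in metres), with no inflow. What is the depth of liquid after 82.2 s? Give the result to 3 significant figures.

1.53 m

With no inflow, A dh/dt = −0.0504 √h.
This is separable: 2 d(√h)/dt = −0.0504/A, so √h = √h₀ − (0.0504/(2A)) t.
√h = √4.22 − 0.0504·82.2/(2·2.54) = 2.0543 − 0.81553 = 1.2387.
h = 1.2387² = 1.5345 m.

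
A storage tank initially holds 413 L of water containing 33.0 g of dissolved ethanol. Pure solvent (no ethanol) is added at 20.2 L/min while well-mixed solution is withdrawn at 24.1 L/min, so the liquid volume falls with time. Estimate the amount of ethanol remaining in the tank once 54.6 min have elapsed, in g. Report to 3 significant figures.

Total volume: dV/dt = Q_in − Q_out = -3.9000 L/min, so V(t) = 413 − 3.9000 t and V(54.6) = 200.06 L.
No ethanol enters, so dm/dt = −Q_out · (m/V).
dm/m = −Q_out dt/(V₀ − 3.9000 t); integrating gives ln(m/m₀) = −(Q_out/(Q_in−Q_out)) ln(V/V₀).
m = m₀ (V₀/V)^(Q_out/(Q_in−Q_out)) = 33.0 × (413/200.06)^(-6.1795) = 0.37435 g.

0.374 g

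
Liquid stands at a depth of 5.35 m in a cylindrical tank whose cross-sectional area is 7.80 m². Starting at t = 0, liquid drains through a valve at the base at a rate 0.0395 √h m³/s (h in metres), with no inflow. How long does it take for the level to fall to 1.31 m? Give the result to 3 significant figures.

461 s

Volume balance on the tank: A dh/dt = −0.0395 √h.
Separate and integrate: 2(√h − √h₀) = −(0.0395/A) t.
t = 2A(√h₀ − √h)/0.0395 = 2·7.80·(√5.35 − √1.31)/0.0395
  = 15.600 × (2.3130 − 1.1446) / 0.0395 = 461.47 s.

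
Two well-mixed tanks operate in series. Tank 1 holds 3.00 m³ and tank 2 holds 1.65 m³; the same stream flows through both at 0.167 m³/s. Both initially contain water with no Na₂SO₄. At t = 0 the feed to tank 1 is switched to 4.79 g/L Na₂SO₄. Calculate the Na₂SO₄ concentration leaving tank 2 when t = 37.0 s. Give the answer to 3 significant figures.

3.57 g/L

Species balance on tank i: dCᵢ/dt = (Cᵢ₋₁ − Cᵢ)/τᵢ with τᵢ = Vᵢ/Q.
τ₁ = 3.00/0.167 = 17.964 s; τ₂ = 1.65/0.167 = 9.8802 s.
Solving the cascade with C₁(0)=C₂(0)=0 gives C₂(t) = C_in[1 − (τ₁ e^(−t/τ₁) − τ₂ e^(−t/τ₂))/(τ₁ − τ₂)].
At t = 37.0: e^(−t/τ₁) = 0.12750, e^(−t/τ₂) = 0.023639.
C₂ = 4.79·[1 − (17.964·0.12750 − 9.8802·0.023639)/(8.0838)] = 4.79·0.74557 = 3.5713 g/L.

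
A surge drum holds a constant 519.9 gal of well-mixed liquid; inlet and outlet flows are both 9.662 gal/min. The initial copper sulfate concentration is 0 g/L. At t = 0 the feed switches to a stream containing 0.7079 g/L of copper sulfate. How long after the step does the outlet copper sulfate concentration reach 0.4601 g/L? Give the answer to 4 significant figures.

56.48 min

Species balance on the tank: V dC/dt = Q(C_in − C), so τ = V/Q = 53.8087 min.
C(t) = C_in + (C₀ − C_in) e^(−t/τ). Set C = 0.4601 and solve for t:
e^(−t/τ) = (C − C_in)/(C₀ − C_in) = (0.4601 − 0.7079)/(0 − 0.7079) = 0.350049
t = −τ ln(…) = 53.8087 × 1.04968 = 56.4820 min.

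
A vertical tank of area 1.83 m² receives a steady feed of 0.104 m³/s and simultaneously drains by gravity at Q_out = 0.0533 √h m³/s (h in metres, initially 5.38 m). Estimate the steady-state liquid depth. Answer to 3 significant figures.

Accumulation of liquid (constant cross-section A): A dh/dt = Q_in − 0.0533 √h. At steady state dh/dt = 0:
Q_in = 0.0533 √h_ss ⇒ √h_ss = 0.104/0.0533 = 1.9512.
h_ss = 1.9512² = 3.8073 m. (Since h₀ = 5.38 m > h_ss, the level will fall toward this value.)

3.81 m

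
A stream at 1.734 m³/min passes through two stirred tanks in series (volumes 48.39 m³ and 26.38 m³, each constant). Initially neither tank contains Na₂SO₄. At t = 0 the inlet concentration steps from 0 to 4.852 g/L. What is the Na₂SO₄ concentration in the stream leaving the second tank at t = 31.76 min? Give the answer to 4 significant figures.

Species balance on tank i: dCᵢ/dt = (Cᵢ₋₁ − Cᵢ)/τᵢ with τᵢ = Vᵢ/Q.
τ₁ = 48.39/1.734 = 27.9066 min; τ₂ = 26.38/1.734 = 15.2134 min.
Tank 1: C₁ = C_in(1 − e^(−t/τ₁)). Tank 2 (τ₁ ≠ τ₂): C₂ = C_in[1 − (τ₁ e^(−t/τ₁) − τ₂ e^(−t/τ₂))/(τ₁ − τ₂)].
At t = 31.76: e^(−t/τ₁) = 0.320433, e^(−t/τ₂) = 0.123980.
C₂ = 4.852·[1 − (27.9066·0.320433 − 15.2134·0.123980)/(12.6932)] = 4.852·0.444110 = 2.15482 g/L.

2.155 g/L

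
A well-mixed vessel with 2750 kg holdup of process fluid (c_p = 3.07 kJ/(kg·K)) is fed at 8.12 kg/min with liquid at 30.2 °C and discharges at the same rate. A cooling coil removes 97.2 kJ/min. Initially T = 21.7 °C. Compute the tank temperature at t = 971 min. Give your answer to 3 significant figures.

26.0 °C

Unsteady energy balance on the tank contents: M c_p dT/dt = ṁ c_p (T_in − T) − 97.2.
Rearrange: dT/dt = (T_ss − T)/τ with τ = M/ṁ = 338.67 min and T_ss = T_in − Q̇/(ṁ c_p) = 26.301 °C.
Integrating: T(t) = T_ss + (T₀ − T_ss) e^(−t/τ).
T(971) = 26.301 + (-4.6008)·e^(−971/338.67) = 26.301 + (-4.6008)·0.056864 = 26.039 °C.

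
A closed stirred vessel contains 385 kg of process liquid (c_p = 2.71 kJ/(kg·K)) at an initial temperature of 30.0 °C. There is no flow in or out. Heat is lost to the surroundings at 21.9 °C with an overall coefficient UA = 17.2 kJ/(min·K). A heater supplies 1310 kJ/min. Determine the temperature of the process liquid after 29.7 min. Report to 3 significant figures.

56.3 °C

Energy balance: M c_p dT/dt = −UA(T − T_amb) + Q̇.
dT/dt = (T_ss − T)/τ with T_ss = T_amb + Q̇/UA = 21.9 + 1310/17.2 = 98.063 °C, τ = M c_p/UA = 385·2.71/17.2 = 60.660 min.
Integrating: T(t) = T_ss + (T₀ − T_ss) e^(−t/τ).
T(29.7) = 98.063 + (-68.063)·0.61286 = 56.350 °C.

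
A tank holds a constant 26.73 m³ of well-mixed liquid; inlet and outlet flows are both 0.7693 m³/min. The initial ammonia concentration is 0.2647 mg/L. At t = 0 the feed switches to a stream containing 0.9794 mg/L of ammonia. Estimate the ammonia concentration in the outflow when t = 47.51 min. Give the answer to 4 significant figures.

0.7973 mg/L

Unsteady species balance (constant V, well mixed): V dC/dt = Q(C_in − C).
Rewrite as dC/dt + C/τ = C_in/τ, τ = V/Q = 34.7459 min.
C approaches C_in exponentially: C(t) = C_in + (C₀ − C_in) e^(−t/τ).
C(47.51) = 0.9794 + (0.2647 − 0.9794)·e^(−47.51/34.7459) = 0.9794 + (-0.714700)·0.254780 = 0.797309 mg/L.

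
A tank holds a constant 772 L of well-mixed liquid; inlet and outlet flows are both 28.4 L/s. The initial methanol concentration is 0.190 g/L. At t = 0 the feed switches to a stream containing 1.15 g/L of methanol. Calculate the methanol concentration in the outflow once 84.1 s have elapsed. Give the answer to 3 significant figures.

1.11 g/L

Mass balance on the solute (V constant): V dC/dt = Q(C_in − C).
So dC/dt = (C_in − C)/τ with τ = V/Q = 772/28.4 = 27.183 s.
This is linear first-order; C(t) = C_in + (C₀ − C_in) e^(−t/τ).
C(84.1) = 1.15 + (0.190 − 1.15)·e^(−84.1/27.183) = 1.15 + (-0.96000)·0.045328 = 1.1065 g/L.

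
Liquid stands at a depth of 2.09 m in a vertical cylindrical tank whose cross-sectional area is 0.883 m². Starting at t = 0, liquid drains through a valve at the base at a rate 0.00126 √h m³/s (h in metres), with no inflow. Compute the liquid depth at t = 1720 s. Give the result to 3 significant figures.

0.0477 m

With no inflow, A dh/dt = −0.00126 √h.
∫ h^(−1/2) dh = −(0.00126/A) ∫ dt, giving 2√h = 2√h₀ − (0.00126/A) t.
√h = √2.09 − 0.00126·1720/(2·0.883) = 1.4457 − 1.2272 = 0.21850.
h = 0.21850² = 0.047744 m.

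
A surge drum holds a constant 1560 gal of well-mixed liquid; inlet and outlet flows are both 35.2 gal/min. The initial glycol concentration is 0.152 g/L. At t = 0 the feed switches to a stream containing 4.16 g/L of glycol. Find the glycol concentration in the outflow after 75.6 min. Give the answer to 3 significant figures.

3.43 g/L

Unsteady species balance (constant V, well mixed): V dC/dt = Q(C_in − C).
Time constant τ = V/Q = 1560/35.2 = 44.318 min.
C approaches C_in exponentially: C(t) = C_in + (C₀ − C_in) e^(−t/τ).
C(75.6) = 4.16 + (0.152 − 4.16)·e^(−75.6/44.318) = 4.16 + (-4.0080)·0.18162 = 3.4321 g/L.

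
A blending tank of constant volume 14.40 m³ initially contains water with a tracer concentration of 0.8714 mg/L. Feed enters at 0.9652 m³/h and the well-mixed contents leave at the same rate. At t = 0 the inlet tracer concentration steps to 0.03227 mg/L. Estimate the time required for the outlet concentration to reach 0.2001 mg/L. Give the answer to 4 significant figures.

24.01 h

Accumulation = in − out for the solute gives V dC/dt = Q(C_in − C), so τ = V/Q = 14.9192 h.
C(t) = C_in + (C₀ − C_in) e^(−t/τ). Set C = 0.2001 and solve for t:
e^(−t/τ) = (C − C_in)/(C₀ − C_in) = (0.2001 − 0.03227)/(0.8714 − 0.03227) = 0.200005
t = −τ ln(…) = 14.9192 × 1.60941 = 24.0112 h.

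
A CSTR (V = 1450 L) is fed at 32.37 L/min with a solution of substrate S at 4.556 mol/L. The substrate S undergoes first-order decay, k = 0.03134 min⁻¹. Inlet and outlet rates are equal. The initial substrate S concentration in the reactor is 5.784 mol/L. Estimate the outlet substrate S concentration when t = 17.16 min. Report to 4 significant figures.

3.444 mol/L

Accumulation = in − out − consumed: V dC/dt = Q C_in − Q C − k V C.
dC/dt = (Q/V) C_in − (Q/V + k) C; effective rate a = Q/V + k = 0.0223241 + 0.03134 = 0.0536641 min⁻¹.
C_ss = Q C_in/(Q + kV) = 1.89528 mol/L; C(t) = C_ss + (C₀ − C_ss) e^(−a t).
C(17.16) = 1.89528 + (3.88872)·e^(−0.0536641·17.16) = 1.89528 + (3.88872)·0.398170 = 3.44365 mol/L.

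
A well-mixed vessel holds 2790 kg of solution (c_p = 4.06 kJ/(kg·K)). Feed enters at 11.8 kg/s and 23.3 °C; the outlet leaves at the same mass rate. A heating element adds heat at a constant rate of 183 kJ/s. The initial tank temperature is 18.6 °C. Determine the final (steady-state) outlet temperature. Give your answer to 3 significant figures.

Heat balance on the well-mixed liquid: M c_p dT/dt = ṁ c_p (T_in − T) + 183.
At steady state dT/dt = 0 ⇒ T_ss = T_in + Q̇/(ṁ c_p) = 23.3 + 183/(11.8·4.06) = 27.120 °C.

27.1 °C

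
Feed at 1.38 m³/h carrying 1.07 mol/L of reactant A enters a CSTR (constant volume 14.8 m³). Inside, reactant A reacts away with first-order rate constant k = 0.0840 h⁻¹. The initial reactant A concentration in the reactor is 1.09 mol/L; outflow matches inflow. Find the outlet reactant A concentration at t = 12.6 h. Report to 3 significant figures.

Accumulation = in − out − consumed: V dC/dt = Q C_in − Q C − k V C.
dC/dt = (Q/V) C_in − (Q/V + k) C; effective rate a = Q/V + k = 0.093243 + 0.0840 = 0.17724 h⁻¹.
C_ss = Q C_in/(Q + kV) = 0.56290 mol/L; C(t) = C_ss + (C₀ − C_ss) e^(−a t).
C(12.6) = 0.56290 + (0.52710)·e^(−0.17724·12.6) = 0.56290 + (0.52710)·0.10718 = 0.61939 mol/L.

0.619 mol/L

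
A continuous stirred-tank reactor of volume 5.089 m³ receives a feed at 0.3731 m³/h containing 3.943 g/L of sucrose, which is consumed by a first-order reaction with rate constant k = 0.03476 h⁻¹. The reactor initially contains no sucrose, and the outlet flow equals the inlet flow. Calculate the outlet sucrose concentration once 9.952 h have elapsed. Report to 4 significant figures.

1.762 g/L

Species balance: V dC/dt = Q C_in − Q C − k V C.
dC/dt = (Q/V) C_in − (Q/V + k) C; effective rate a = Q/V + k = 0.0733150 + 0.03476 = 0.108075 h⁻¹.
C_ss = Q C_in/(Q + kV) = 2.67482 g/L; C(t) = C_ss + (C₀ − C_ss) e^(−a t).
C(9.952) = 2.67482 + (-2.67482)·e^(−0.108075·9.952) = 2.67482 + (-2.67482)·0.341106 = 1.76242 g/L.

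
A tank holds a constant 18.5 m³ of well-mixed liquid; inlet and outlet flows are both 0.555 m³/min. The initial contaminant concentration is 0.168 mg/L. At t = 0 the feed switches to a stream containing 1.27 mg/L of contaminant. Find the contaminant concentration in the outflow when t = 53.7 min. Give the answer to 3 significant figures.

1.05 mg/L

Species balance on the tank: V dC/dt = Q(C_in − C).
Time constant τ = V/Q = 18.5/0.555 = 33.333 min.
Integrating: C(t) = C_in + (C₀ − C_in) e^(−t/τ).
C(53.7) = 1.27 + (0.168 − 1.27)·e^(−53.7/33.333) = 1.27 + (-1.1020)·0.19969 = 1.0499 mg/L.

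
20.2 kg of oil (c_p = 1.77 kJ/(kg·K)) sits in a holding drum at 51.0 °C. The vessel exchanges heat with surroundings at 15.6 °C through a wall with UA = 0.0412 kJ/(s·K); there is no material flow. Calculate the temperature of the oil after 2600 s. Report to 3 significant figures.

M c_p dT/dt = −UA(T − T_amb).
dT/dt = (T_ss − T)/τ with T_ss = T_amb = 15.600 °C, τ = M c_p/UA = 20.2·1.77/0.0412 = 867.82 s.
T approaches T_ss exponentially: T(t) = T_ss + (T₀ − T_ss) e^(−t/τ).
T(2600) = 15.600 + (35.400)·0.049985 = 17.369 °C.

17.4 °C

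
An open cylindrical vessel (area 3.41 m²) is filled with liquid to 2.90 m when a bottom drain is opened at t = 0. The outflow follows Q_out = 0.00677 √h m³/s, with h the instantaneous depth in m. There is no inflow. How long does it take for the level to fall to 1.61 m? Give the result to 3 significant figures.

A dh/dt = −Q_out = −0.00677 √h.
Separate and integrate: 2(√h − √h₀) = −(0.00677/A) t.
t = 2A(√h₀ − √h)/0.00677 = 2·3.41·(√2.90 − √1.61)/0.00677
  = 6.8200 × (1.7029 − 1.2689) / 0.00677 = 437.29 s.

437 s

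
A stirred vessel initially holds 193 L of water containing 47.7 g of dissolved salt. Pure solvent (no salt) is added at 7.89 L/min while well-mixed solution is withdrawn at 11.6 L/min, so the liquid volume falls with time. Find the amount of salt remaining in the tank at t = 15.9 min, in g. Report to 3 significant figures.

15.2 g

Total volume: dV/dt = Q_in − Q_out = -3.7100 L/min, so V(t) = 193 − 3.7100 t and V(15.9) = 134.01 L.
Species balance (pure solvent in): dm/dt = −Q_out · m/V(t).
dm/m = −Q_out dt/(V₀ − 3.7100 t); integrating gives ln(m/m₀) = −(Q_out/(Q_in−Q_out)) ln(V/V₀).
m = m₀ (V₀/V)^(Q_out/(Q_in−Q_out)) = 47.7 × (193/134.01)^(-3.1267) = 15.248 g.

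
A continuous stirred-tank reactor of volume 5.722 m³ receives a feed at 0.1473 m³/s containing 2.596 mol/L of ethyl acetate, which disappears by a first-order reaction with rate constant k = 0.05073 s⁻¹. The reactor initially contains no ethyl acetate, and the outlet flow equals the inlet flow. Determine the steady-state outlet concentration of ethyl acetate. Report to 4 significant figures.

V dC/dt = Q(C_in − C) − k V C.
Steady state (dC/dt = 0): C_ss = Q C_in/(Q + kV) = C_in/(1 + kV/Q).
C_ss = 0.1473·2.596/(0.1473 + 0.05073·5.722) = 0.382391/0.437577 = 0.873882 mol/L.

0.8739 mol/L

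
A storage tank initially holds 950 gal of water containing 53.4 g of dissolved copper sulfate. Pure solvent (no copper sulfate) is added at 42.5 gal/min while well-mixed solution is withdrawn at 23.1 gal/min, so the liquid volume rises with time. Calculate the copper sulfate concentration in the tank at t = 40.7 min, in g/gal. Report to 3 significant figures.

0.0149 g/gal

Total volume: dV/dt = Q_in − Q_out = 19.400 gal/min, so V(t) = 950 + 19.400 t and V(40.7) = 1739.6 gal.
Species balance (pure solvent in): dm/dt = −Q_out · m/V(t).
dm/m = −Q_out dt/(V₀ + 19.400 t); integrating gives ln(m/m₀) = −(Q_out/(Q_in−Q_out)) ln(V/V₀).
m = m₀ (V₀/V)^(Q_out/(Q_in−Q_out)) = 53.4 × (950/1739.6)^(1.1907) = 25.984 g.
C = m/V = 25.984/1739.6 = 0.014937 g/gal.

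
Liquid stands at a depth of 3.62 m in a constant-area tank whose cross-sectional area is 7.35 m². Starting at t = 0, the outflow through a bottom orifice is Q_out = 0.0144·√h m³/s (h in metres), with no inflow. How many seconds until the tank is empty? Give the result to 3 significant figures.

With no inflow, A dh/dt = −0.0144 √h.
This is separable: 2 d(√h)/dt = −0.0144/A, so √h = √h₀ − (0.0144/(2A)) t.
Tank is empty when √h = 0: t_empty = 2A√h₀/0.0144.
t_empty = 2·7.35·√3.62/0.0144 = 14.700·1.9026/0.0144 = 1942.3 s.

1940 s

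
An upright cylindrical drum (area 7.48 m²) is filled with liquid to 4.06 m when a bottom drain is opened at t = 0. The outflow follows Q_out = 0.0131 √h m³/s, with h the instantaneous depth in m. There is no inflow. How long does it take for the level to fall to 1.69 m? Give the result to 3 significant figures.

A dh/dt = −Q_out = −0.0131 √h.
This is separable: 2 d(√h)/dt = −0.0131/A, so √h = √h₀ − (0.0131/(2A)) t.
t = 2A(√h₀ − √h)/0.0131 = 2·7.48·(√4.06 − √1.69)/0.0131
  = 14.960 × (2.0149 − 1.3000) / 0.0131 = 816.46 s.

816 s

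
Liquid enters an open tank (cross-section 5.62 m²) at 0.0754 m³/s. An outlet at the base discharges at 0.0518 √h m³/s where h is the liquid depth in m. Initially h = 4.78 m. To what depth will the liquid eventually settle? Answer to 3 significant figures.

2.12 m

A dh/dt = Q_in − 0.0518 √h. Steady state requires inflow = outflow:
Q_in = 0.0518 √h_ss ⇒ √h_ss = 0.0754/0.0518 = 1.4556.
h_ss = 1.4556² = 2.1188 m. (Since h₀ = 4.78 m > h_ss, the level will fall toward this value.)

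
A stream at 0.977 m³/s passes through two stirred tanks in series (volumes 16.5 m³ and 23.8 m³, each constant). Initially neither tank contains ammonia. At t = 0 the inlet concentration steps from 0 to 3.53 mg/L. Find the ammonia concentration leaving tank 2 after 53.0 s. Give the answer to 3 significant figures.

Each tank obeys Vᵢ dCᵢ/dt = Q(Cᵢ₋₁ − Cᵢ), so τᵢ = Vᵢ/Q.
τ₁ = 16.5/0.977 = 16.888 s; τ₂ = 23.8/0.977 = 24.360 s.
Tank 1: C₁ = C_in(1 − e^(−t/τ₁)). Tank 2 (τ₁ ≠ τ₂): C₂ = C_in[1 − (τ₁ e^(−t/τ₁) − τ₂ e^(−t/τ₂))/(τ₁ − τ₂)].
At t = 53.0: e^(−t/τ₁) = 0.043359, e^(−t/τ₂) = 0.11353.
C₂ = 3.53·[1 − (16.888·0.043359 − 24.360·0.11353)/(-7.4719)] = 3.53·0.72786 = 2.5693 mg/L.

2.57 mg/L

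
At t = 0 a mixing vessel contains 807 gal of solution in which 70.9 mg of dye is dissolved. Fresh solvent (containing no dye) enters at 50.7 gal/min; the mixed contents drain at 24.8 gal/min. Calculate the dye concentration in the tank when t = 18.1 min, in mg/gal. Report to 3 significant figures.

Total volume: dV/dt = Q_in − Q_out = 25.900 gal/min, so V(t) = 807 + 25.900 t and V(18.1) = 1275.8 gal.
Species balance (pure solvent in): dm/dt = −Q_out · m/V(t).
dm/m = −Q_out dt/(V₀ + 25.900 t); integrating gives ln(m/m₀) = −(Q_out/(Q_in−Q_out)) ln(V/V₀).
m = m₀ (V₀/V)^(Q_out/(Q_in−Q_out)) = 70.9 × (807/1275.8)^(0.95753) = 45.729 mg.
C = m/V = 45.729/1275.8 = 0.035843 mg/gal.

0.0358 mg/gal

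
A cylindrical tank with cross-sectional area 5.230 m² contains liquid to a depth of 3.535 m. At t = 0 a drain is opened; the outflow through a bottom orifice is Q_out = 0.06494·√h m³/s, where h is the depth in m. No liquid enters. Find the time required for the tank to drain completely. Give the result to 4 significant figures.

A dh/dt = −Q_out = −0.06494 √h.
This is separable: 2 d(√h)/dt = −0.06494/A, so √h = √h₀ − (0.06494/(2A)) t.
Set h = 0: 2√h₀ = (0.06494/A) t_empty ⇒ t_empty = 2A√h₀/0.06494.
t_empty = 2·5.230·√3.535/0.06494 = 10.4600·1.88016/0.06494 = 302.841 s.

302.8 s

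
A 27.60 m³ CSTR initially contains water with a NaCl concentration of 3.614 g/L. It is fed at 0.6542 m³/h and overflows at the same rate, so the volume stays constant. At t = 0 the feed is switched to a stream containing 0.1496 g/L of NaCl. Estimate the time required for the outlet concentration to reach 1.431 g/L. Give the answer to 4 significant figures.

Species balance: V dC/dt = Q(C_in − C) ⇒ τ = V/Q = 42.1889 h.
C(t) = C_in + (C₀ − C_in) e^(−t/τ). Set C = 1.431 and solve for t:
e^(−t/τ) = (C − C_in)/(C₀ − C_in) = (1.431 − 0.1496)/(3.614 − 0.1496) = 0.369876
t = −τ ln(…) = 42.1889 × 0.994586 = 41.9605 h.

41.96 h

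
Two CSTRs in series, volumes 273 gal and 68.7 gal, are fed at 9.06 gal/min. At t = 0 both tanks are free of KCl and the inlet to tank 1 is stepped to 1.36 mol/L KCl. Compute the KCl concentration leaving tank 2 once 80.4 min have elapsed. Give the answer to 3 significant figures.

Species balance on tank i: dCᵢ/dt = (Cᵢ₋₁ − Cᵢ)/τᵢ with τᵢ = Vᵢ/Q.
τ₁ = 273/9.06 = 30.132 min; τ₂ = 68.7/9.06 = 7.5828 min.
Tank 1: C₁ = C_in(1 − e^(−t/τ₁)). Tank 2 (τ₁ ≠ τ₂): C₂ = C_in[1 − (τ₁ e^(−t/τ₁) − τ₂ e^(−t/τ₂))/(τ₁ − τ₂)].
At t = 80.4: e^(−t/τ₁) = 0.069376, e^(−t/τ₂) = 2.4842e-05.
C₂ = 1.36·[1 − (30.132·0.069376 − 7.5828·2.4842e-05)/(22.550)] = 1.36·0.90730 = 1.2339 mol/L.

1.23 mol/L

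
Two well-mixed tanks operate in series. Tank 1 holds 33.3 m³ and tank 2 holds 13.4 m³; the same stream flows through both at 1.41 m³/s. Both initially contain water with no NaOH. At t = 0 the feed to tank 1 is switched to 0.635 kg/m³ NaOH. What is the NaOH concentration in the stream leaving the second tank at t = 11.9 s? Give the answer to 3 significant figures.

Each tank obeys Vᵢ dCᵢ/dt = Q(Cᵢ₋₁ − Cᵢ), so τᵢ = Vᵢ/Q.
τ₁ = 33.3/1.41 = 23.617 s; τ₂ = 13.4/1.41 = 9.5035 s.
Solving the cascade with C₁(0)=C₂(0)=0 gives C₂(t) = C_in[1 − (τ₁ e^(−t/τ₁) − τ₂ e^(−t/τ₂))/(τ₁ − τ₂)].
At t = 11.9: e^(−t/τ₁) = 0.60419, e^(−t/τ₂) = 0.28589.
C₂ = 0.635·[1 − (23.617·0.60419 − 9.5035·0.28589)/(14.113)] = 0.635·0.18148 = 0.11524 kg/m³.

0.115 kg/m³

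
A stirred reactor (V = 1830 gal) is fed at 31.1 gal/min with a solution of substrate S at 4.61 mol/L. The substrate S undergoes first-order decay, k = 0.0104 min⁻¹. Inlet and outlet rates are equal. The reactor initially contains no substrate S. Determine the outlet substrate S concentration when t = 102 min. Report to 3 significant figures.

Accumulation = in − out − consumed: V dC/dt = Q C_in − Q C − k V C.
dC/dt = (Q/V) C_in − (Q/V + k) C; effective rate a = Q/V + k = 0.016995 + 0.0104 = 0.027395 min⁻¹.
C_ss = Q C_in/(Q + kV) = 2.8599 mol/L; C(t) = C_ss + (C₀ − C_ss) e^(−a t).
C(102) = 2.8599 + (-2.8599)·e^(−0.027395·102) = 2.8599 + (-2.8599)·0.061161 = 2.6850 mol/L.

2.68 mol/L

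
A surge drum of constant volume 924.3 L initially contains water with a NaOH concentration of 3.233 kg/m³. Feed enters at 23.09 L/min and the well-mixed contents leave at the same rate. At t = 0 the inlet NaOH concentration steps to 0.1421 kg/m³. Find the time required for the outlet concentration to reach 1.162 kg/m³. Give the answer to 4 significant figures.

44.38 min

Species balance: V dC/dt = Q(C_in − C) ⇒ τ = V/Q = 40.0303 min.
C(t) = C_in + (C₀ − C_in) e^(−t/τ). Set C = 1.162 and solve for t:
e^(−t/τ) = (C − C_in)/(C₀ − C_in) = (1.162 − 0.1421)/(3.233 − 0.1421) = 0.329969
t = −τ ln(…) = 40.0303 × 1.10876 = 44.3839 min.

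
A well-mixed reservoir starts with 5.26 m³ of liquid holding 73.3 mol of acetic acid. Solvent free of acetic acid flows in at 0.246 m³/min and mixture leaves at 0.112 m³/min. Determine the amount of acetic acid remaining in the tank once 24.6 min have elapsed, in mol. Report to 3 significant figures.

Let m(t) be the amount of acetic acid. Volume: V(t) = V₀ + (Q_in − Q_out) t = 5.26 + 0.13400 t; V(24.6) = 8.5564 m³.
Species balance (pure solvent in): dm/dt = −Q_out · m/V(t).
Separate: dm/m = −Q_out dt/V(t) ⇒ ln(m/m₀) = −(Q_out/(Q_in−Q_out)) ln(V/V₀).
m = m₀ (V₀/V)^(Q_out/(Q_in−Q_out)) = 73.3 × (5.26/8.5564)^(0.83582) = 48.808 mol.

48.8 mol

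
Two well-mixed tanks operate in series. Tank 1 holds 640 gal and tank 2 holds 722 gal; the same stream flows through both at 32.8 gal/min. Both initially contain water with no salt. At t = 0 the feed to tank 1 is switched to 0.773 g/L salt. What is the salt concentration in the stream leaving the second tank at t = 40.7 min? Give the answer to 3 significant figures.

0.451 g/L

Time constants: τᵢ = Vᵢ/Q for each well-mixed tank.
τ₁ = 640/32.8 = 19.512 min; τ₂ = 722/32.8 = 22.012 min.
Tank 1: C₁ = C_in(1 − e^(−t/τ₁)). Tank 2 (τ₁ ≠ τ₂): C₂ = C_in[1 − (τ₁ e^(−t/τ₁) − τ₂ e^(−t/τ₂))/(τ₁ − τ₂)].
At t = 40.7: e^(−t/τ₁) = 0.12420, e^(−t/τ₂) = 0.15740.
C₂ = 0.773·[1 − (19.512·0.12420 − 22.012·0.15740)/(-2.5000)] = 0.773·0.58348 = 0.45103 g/L.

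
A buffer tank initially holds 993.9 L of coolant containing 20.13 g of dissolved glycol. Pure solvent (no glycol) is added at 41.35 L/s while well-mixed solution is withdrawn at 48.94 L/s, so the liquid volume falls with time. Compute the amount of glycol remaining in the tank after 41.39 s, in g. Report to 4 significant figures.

Let m(t) be the amount of glycol. Volume: V(t) = V₀ + (Q_in − Q_out) t = 993.9 − 7.59000 t; V(41.39) = 679.750 L.
No glycol enters, so dm/dt = −Q_out · (m/V).
dm/m = −Q_out dt/(V₀ − 7.59000 t); integrating gives ln(m/m₀) = −(Q_out/(Q_in−Q_out)) ln(V/V₀).
m = m₀ (V₀/V)^(Q_out/(Q_in−Q_out)) = 20.13 × (993.9/679.750)^(-6.44796) = 1.73769 g.

1.738 g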